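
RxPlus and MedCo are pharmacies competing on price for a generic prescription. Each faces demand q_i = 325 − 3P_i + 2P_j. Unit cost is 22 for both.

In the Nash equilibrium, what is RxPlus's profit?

RxPlus's profit: π = (P_{RxPlus} − 22)(325 − 3P_{RxPlus} + 2P_{MedCo}).
∂π/∂P_{RxPlus} = 391 − 6P_{RxPlus} + 2P_{MedCo} = 0 ⇒ P_{RxPlus} = 391/6 + (1/3)P_{MedCo}.
The game is symmetric, so in equilibrium P_{MedCo} = P_{RxPlus}: the reaction function gives (2/3)P_{RxPlus} = 391/6, hence P_{RxPlus} = 97.75.
q_{RxPlus} = 325 − 3·97.75 + 2·97.75 = 227.25.
Profit = (97.75 − 22)·227.25 = 17214.1875.

17214.1875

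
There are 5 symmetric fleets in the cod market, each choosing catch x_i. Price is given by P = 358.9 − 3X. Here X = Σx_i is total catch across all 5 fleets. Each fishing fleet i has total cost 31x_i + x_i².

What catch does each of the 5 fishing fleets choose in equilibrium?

A representative fishing fleet's profit is π_i = x_i(358.9 − 3X) − 31x_i − x_i², with X = x_i + Σ_{j≠i} x_j.
First-order condition: 327.9 − 8x_i − 3Σ_{j≠i} x_j = 0.
Imposing symmetry (x_j = x for all j) turns Σ_{j≠i} x_j into 4x, so 327.9 = 20x and x = 16.395.

16.395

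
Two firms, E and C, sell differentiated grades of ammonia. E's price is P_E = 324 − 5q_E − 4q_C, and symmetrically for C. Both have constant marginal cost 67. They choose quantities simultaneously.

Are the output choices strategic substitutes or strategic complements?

Firm E's profit: π = q_E(324 − 5q_E − 4q_C) − 67q_E.
∂π/∂q_E = 257 − 10q_E − 4q_C = 0 ⇒ q_E = 25.7 − 0.4q_C.
The best-response slope dq_E/dq_C = −0.4 < 0: the reaction function is downward-sloping, so the choices are strategic substitutes.

strategic substitutes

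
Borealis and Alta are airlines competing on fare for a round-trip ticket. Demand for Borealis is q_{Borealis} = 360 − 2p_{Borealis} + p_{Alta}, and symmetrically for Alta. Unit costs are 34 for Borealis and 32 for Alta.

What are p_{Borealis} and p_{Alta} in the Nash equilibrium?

142.4, 141.6

Borealis's profit: π = (p_{Borealis} − 34)(360 − 2p_{Borealis} + p_{Alta}).
∂π/∂p_{Borealis} = 428 − 4p_{Borealis} + p_{Alta} = 0 ⇒ p_{Borealis} = 107 + 0.25p_{Alta}.
Similarly p_{Alta} = 106 + 0.25p_{Borealis}.
Solving the two reaction functions simultaneously: (1 − (0.25)(0.25))p_{Borealis} = 107 + 0.25·106, so 0.9375p_{Borealis} = 133.5 and p_{Borealis} = 142.4.
Then p_{Alta} = 106 + 0.25·142.4 = 141.6.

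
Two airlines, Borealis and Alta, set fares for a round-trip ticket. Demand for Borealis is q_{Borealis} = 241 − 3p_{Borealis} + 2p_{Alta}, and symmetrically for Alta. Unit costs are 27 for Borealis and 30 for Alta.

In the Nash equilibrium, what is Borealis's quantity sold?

Borealis's profit: π = (p_{Borealis} − 27)(241 − 3p_{Borealis} + 2p_{Alta}).
∂π/∂p_{Borealis} = 322 − 6p_{Borealis} + 2p_{Alta} = 0 ⇒ p_{Borealis} = 161/3 + (1/3)p_{Alta}.
Similarly p_{Alta} = 331/6 + (1/3)p_{Borealis}.
Plugging p_{Alta} into Borealis's best response: p_{Borealis} = 161/3 + (1/3)(331/6 + (1/3)p_{Borealis}) ⇒ (8/9)p_{Borealis} = 1297/18, so p_{Borealis} = 81.0625.
Then p_{Alta} = 331/6 + (1/3)·81.0625 = 82.1875.
q_{Borealis} = 241 − 3·81.0625 + 2·82.1875 = 162.1875.

162.1875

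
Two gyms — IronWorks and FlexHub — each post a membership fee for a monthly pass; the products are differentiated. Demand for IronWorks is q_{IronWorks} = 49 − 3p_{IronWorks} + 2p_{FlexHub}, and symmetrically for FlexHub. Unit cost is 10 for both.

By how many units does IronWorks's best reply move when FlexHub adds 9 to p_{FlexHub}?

3

IronWorks's profit: π = (p_{IronWorks} − 10)(49 − 3p_{IronWorks} + 2p_{FlexHub}).
∂π/∂p_{IronWorks} = 79 − 6p_{IronWorks} + 2p_{FlexHub} = 0 ⇒ p_{IronWorks} = 79/6 + (1/3)p_{FlexHub}.
The reaction-function slope is 1/3, so a 9-unit rise in p_{FlexHub} moves p_{IronWorks} by 1/3 × 9 = 3. IronWorks's best response rises — the actions are strategic complements.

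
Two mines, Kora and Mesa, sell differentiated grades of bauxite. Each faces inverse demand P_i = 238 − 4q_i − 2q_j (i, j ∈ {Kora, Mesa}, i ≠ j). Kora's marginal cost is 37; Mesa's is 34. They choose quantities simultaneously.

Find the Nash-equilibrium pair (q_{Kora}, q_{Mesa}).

20, 20.5

Mine Kora's profit: π = q_{Kora}(238 − 4q_{Kora} − 2q_{Mesa}) − 37q_{Kora}.
∂π/∂q_{Kora} = 201 − 8q_{Kora} − 2q_{Mesa} = 0 ⇒ q_{Kora} = 25.125 − 0.25q_{Mesa}.
Similarly q_{Mesa} = 25.5 − 0.25q_{Kora}.
Solving the two reaction functions simultaneously: (1 − (−0.25)(−0.25))q_{Kora} = 25.125 − 0.25·25.5, so 0.9375q_{Kora} = 18.75 and q_{Kora} = 20.
Then q_{Mesa} = 25.5 − 0.25·20 = 20.5.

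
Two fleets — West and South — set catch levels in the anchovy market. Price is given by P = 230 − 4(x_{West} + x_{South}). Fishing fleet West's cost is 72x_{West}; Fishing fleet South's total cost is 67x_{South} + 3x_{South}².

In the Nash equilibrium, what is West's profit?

Fishing fleet West's profit: π = x_{West}(230 − 4(x_{West} + x_{South})) − 72x_{West}.
∂π/∂x_{West} = 158 − 8x_{West} − 4x_{South} = 0, so x_{West} = 19.75 − 0.5x_{South}.
For South: ∂π/∂x_{South} = 163 − 14x_{South} − 4x_{West} = 0 ⇒ x_{South} = 163/14 − (2/7)x_{West}.
Solving the two reaction functions simultaneously: (1 − (−0.5)(−2/7))x_{West} = 19.75 − 0.5·(163/14), so (6/7)x_{West} = 195/14 and x_{West} = 16.25.
Then x_{South} = 163/14 − (2/7)·16.25 = 7.
Price P = 230 − 4·23.25 = 137.
West's profit: (137 − 72)·16.25 = 1056.25.

1056.25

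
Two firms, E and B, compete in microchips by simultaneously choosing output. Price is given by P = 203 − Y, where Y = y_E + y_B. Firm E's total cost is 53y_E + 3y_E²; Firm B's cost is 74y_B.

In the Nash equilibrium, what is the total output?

70.2

Firm E's profit: π = y_E(203 − (y_E + y_B)) − 53y_E − 3y_E².
∂π/∂y_E = 150 − 8y_E − y_B = 0, so y_E = 18.75 − 0.125y_B.
For B: ∂π/∂y_B = 129 − 2y_B − y_E = 0 ⇒ y_B = 64.5 − 0.5y_E.
Solving the two reaction functions simultaneously: (1 − (−0.125)(−0.5))y_E = 18.75 − 0.125·64.5, so 0.9375y_E = 10.6875 and y_E = 11.4.
Then y_B = 64.5 − 0.5·11.4 = 58.8.
Total output: 11.4 + 58.8 = 70.2.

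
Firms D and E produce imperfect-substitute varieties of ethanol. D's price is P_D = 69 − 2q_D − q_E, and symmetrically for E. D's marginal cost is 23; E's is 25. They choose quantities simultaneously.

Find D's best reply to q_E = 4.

10.5

Firm D's profit: π = q_D(69 − 2q_D − q_E) − 23q_D.
∂π/∂q_D = 46 − 4q_D − q_E = 0 ⇒ q_D = 11.5 − 0.25q_E.
At q_E = 4: q_D = 11.5 − 0.25·4 = 10.5.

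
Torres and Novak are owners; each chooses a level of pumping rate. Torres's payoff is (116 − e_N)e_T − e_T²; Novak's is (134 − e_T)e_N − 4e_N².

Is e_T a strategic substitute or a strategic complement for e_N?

strategic substitutes

Expanding Torres's payoff: 116e_T − e_Ne_T − e_T².
∂π/∂e_T = 116 − e_N − 2e_T = 0, so e_T = 58 − 0.5e_N.
The best-response slope de_T/de_N = −0.5 < 0: the reaction function is downward-sloping, so the choices are strategic substitutes.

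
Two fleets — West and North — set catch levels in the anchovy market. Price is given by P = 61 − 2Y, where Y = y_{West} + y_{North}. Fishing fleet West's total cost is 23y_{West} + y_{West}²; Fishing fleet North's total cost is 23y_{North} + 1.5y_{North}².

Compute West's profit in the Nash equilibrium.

75

Fishing fleet West's profit: π = y_{West}(61 − 2(y_{West} + y_{North})) − 23y_{West} − y_{West}².
∂π/∂y_{West} = 38 − 6y_{West} − 2y_{North} = 0, so y_{West} = 19/3 − (1/3)y_{North}.
For North: ∂π/∂y_{North} = 38 − 7y_{North} − 2y_{West} = 0 ⇒ y_{North} = 38/7 − (2/7)y_{West}.
Substituting the second reaction function into the first: y_{West} = 19/3 − (1/3)(38/7 − (2/7)y_{West}), which gives (19/21)y_{West} = 95/21 ⇒ y_{West} = 5.
Then y_{North} = 38/7 − (2/7)·5 = 4.
Price P = 61 − 2·9 = 43.
West's profit: (43 − 23)·5 − (5)² = 75.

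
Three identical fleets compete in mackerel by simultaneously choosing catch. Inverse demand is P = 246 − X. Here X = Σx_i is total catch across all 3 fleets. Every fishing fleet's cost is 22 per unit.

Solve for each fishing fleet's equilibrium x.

A representative fishing fleet's profit is π_i = x_i(246 − X) − 22x_i, with X = x_i + Σ_{j≠i} x_j.
First-order condition: 224 − 2x_i − Σ_{j≠i} x_j = 0.
Imposing symmetry (x_j = x for all j) turns Σ_{j≠i} x_j into 2x, so 224 = 4x and x = 56.

56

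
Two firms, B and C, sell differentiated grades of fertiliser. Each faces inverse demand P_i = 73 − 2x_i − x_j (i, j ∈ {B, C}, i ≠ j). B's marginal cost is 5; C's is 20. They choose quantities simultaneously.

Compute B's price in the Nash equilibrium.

34.2

Firm B's profit: π = x_B(73 − 2x_B − x_C) − 5x_B.
∂π/∂x_B = 68 − 4x_B − x_C = 0 ⇒ x_B = 17 − 0.25x_C.
Similarly x_C = 13.25 − 0.25x_B.
Substituting the second reaction function into the first: x_B = 17 − 0.25(13.25 − 0.25x_B), which gives 0.9375x_B = 13.6875 ⇒ x_B = 14.6.
Then x_C = 13.25 − 0.25·14.6 = 9.6.
P_B = 73 − 2·14.6 − 9.6 = 34.2.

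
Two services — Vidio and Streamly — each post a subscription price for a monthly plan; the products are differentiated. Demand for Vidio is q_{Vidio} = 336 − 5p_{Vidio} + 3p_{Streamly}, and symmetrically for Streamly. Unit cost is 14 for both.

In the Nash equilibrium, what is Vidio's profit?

Vidio's profit: π = (p_{Vidio} − 14)(336 − 5p_{Vidio} + 3p_{Streamly}).
∂π/∂p_{Vidio} = 406 − 10p_{Vidio} + 3p_{Streamly} = 0 ⇒ p_{Vidio} = 40.6 + 0.3p_{Streamly}.
By symmetry p_{Streamly} = p_{Vidio}; substituting into the reaction function, 0.7p_{Vidio} = 40.6 and p_{Vidio} = 58.
q_{Vidio} = 336 − 5·58 + 3·58 = 220.
Profit = (58 − 14)·220 = 9680.

9680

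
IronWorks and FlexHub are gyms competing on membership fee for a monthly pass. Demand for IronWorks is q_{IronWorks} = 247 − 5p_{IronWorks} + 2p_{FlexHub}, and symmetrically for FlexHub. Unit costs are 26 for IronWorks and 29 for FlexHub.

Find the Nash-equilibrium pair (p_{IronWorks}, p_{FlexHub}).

IronWorks's profit: π = (p_{IronWorks} − 26)(247 − 5p_{IronWorks} + 2p_{FlexHub}).
∂π/∂p_{IronWorks} = 377 − 10p_{IronWorks} + 2p_{FlexHub} = 0 ⇒ p_{IronWorks} = 37.7 + 0.2p_{FlexHub}.
Similarly p_{FlexHub} = 39.2 + 0.2p_{IronWorks}.
Plugging p_{FlexHub} into IronWorks's best response: p_{IronWorks} = 37.7 + 0.2(39.2 + 0.2p_{IronWorks}) ⇒ 0.96p_{IronWorks} = 45.54, so p_{IronWorks} = 47.4375.
Then p_{FlexHub} = 39.2 + 0.2·47.4375 = 48.6875.

47.4375, 48.6875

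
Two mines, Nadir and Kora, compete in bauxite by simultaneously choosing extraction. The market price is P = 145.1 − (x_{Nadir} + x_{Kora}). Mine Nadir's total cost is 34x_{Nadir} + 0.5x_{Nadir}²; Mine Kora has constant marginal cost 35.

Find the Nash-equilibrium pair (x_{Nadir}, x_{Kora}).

Mine Nadir's profit: π = x_{Nadir}(145.1 − (x_{Nadir} + x_{Kora})) − 34x_{Nadir} − 0.5x_{Nadir}².
∂π/∂x_{Nadir} = 111.1 − 3x_{Nadir} − x_{Kora} = 0, so x_{Nadir} = 1111/30 − (1/3)x_{Kora}.
For Kora: ∂π/∂x_{Kora} = 110.1 − 2x_{Kora} − x_{Nadir} = 0 ⇒ x_{Kora} = 55.05 − 0.5x_{Nadir}.
Solving the two reaction functions simultaneously: (1 − (−1/3)(−0.5))x_{Nadir} = 1111/30 − (1/3)·55.05, so (5/6)x_{Nadir} = 1121/60 and x_{Nadir} = 22.42.
Then x_{Kora} = 55.05 − 0.5·22.42 = 43.84.

22.42, 43.84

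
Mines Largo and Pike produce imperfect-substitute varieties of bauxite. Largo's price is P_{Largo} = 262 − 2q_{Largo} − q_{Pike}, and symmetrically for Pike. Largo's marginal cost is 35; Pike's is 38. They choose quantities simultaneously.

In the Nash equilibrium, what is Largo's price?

126.2

Mine Largo's profit: π = q_{Largo}(262 − 2q_{Largo} − q_{Pike}) − 35q_{Largo}.
∂π/∂q_{Largo} = 227 − 4q_{Largo} − q_{Pike} = 0 ⇒ q_{Largo} = 56.75 − 0.25q_{Pike}.
Similarly q_{Pike} = 56 − 0.25q_{Largo}.
Plugging q_{Pike} into Largo's best response: q_{Largo} = 56.75 − 0.25(56 − 0.25q_{Largo}) ⇒ 0.9375q_{Largo} = 42.75, so q_{Largo} = 45.6.
Then q_{Pike} = 56 − 0.25·45.6 = 44.6.
P_{Largo} = 262 − 2·45.6 − 44.6 = 126.2.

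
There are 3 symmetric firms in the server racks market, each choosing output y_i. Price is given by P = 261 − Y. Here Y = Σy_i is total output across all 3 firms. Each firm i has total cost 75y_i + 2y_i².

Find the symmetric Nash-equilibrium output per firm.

23.25

A representative firm's profit is π_i = y_i(261 − Y) − 75y_i − 2y_i², with Y = y_i + Σ_{j≠i} y_j.
First-order condition: 186 − 6y_i − Σ_{j≠i} y_j = 0.
In a symmetric equilibrium every firm chooses the same y, so Σ_{j≠i} y_j = 2y. The condition becomes 186 − 8y = 0, giving y = 186/8 = 23.25.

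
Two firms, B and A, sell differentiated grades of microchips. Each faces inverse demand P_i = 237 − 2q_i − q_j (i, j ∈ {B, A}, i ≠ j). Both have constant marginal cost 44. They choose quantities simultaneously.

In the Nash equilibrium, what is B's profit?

Firm B's profit: π = q_B(237 − 2q_B − q_A) − 44q_B.
∂π/∂q_B = 193 − 4q_B − q_A = 0 ⇒ q_B = 48.25 − 0.25q_A.
Setting q_B = q_A in the reaction function: q_B = 48.25 − 0.25q_B, so q_B = 48.25 / 1.25 = 38.6.
P_B = 237 − 2·38.6 − 38.6 = 121.2.
Profit = (121.2 − 44)·38.6 = 2979.92.

2979.92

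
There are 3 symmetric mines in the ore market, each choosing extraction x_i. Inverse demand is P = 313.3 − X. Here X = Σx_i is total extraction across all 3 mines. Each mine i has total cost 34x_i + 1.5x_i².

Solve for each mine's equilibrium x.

39.9

A representative mine's profit is π_i = x_i(313.3 − X) − 34x_i − 1.5x_i², with X = x_i + Σ_{j≠i} x_j.
First-order condition: 279.3 − 5x_i − Σ_{j≠i} x_j = 0.
In a symmetric equilibrium every mine chooses the same x, so Σ_{j≠i} x_j = 2x. The condition becomes 279.3 − 7x = 0, giving x = 279.3/7 = 39.9.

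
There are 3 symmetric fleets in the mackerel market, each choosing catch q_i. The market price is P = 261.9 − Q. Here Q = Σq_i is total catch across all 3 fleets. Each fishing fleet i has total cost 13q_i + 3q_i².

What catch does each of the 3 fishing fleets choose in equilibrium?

24.89

A representative fishing fleet's profit is π_i = q_i(261.9 − Q) − 13q_i − 3q_i², with Q = q_i + Σ_{j≠i} q_j.
First-order condition: 248.9 − 8q_i − Σ_{j≠i} q_j = 0.
In a symmetric equilibrium every fishing fleet chooses the same q, so Σ_{j≠i} q_j = 2q. The condition becomes 248.9 − 10q = 0, giving q = 248.9/10 = 24.89.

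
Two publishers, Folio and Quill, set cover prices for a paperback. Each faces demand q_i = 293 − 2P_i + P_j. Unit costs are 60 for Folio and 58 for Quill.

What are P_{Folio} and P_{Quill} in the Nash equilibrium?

Folio's profit: π = (P_{Folio} − 60)(293 − 2P_{Folio} + P_{Quill}).
∂π/∂P_{Folio} = 413 − 4P_{Folio} + P_{Quill} = 0 ⇒ P_{Folio} = 103.25 + 0.25P_{Quill}.
Similarly P_{Quill} = 102.25 + 0.25P_{Folio}.
Solving the two reaction functions simultaneously: (1 − (0.25)(0.25))P_{Folio} = 103.25 + 0.25·102.25, so 0.9375P_{Folio} = 128.8125 and P_{Folio} = 137.4.
Then P_{Quill} = 102.25 + 0.25·137.4 = 136.6.

137.4, 136.6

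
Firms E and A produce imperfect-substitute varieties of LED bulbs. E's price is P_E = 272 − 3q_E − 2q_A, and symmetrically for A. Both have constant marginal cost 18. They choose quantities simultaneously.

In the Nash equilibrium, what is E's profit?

Firm E's profit: π = q_E(272 − 3q_E − 2q_A) − 18q_E.
∂π/∂q_E = 254 − 6q_E − 2q_A = 0 ⇒ q_E = 127/3 − (1/3)q_A.
By symmetry q_A = q_E; substituting into the reaction function, (4/3)q_E = 127/3 and q_E = 31.75.
P_E = 272 − 3·31.75 − 2·31.75 = 113.25.
Profit = (113.25 − 18)·31.75 = 3024.1875.

3024.1875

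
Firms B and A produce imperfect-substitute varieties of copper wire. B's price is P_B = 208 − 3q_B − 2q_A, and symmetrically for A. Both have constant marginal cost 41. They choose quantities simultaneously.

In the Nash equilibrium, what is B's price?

Firm B's profit: π = q_B(208 − 3q_B − 2q_A) − 41q_B.
∂π/∂q_B = 167 − 6q_B − 2q_A = 0 ⇒ q_B = 167/6 − (1/3)q_A.
Setting q_B = q_A in the reaction function: q_B = 167/6 − (1/3)q_B, so q_B = (167/6) / (4/3) = 20.875.
P_B = 208 − 3·20.875 − 2·20.875 = 103.625.

103.625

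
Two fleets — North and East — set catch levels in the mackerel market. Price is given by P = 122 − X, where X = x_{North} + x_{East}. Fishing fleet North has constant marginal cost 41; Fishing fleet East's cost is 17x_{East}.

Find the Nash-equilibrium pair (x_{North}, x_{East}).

Fishing fleet North's profit: π = x_{North}(122 − (x_{North} + x_{East})) − 41x_{North}.
∂π/∂x_{North} = 81 − 2x_{North} − x_{East} = 0, so x_{North} = 40.5 − 0.5x_{East}.
By the same steps for East: x_{East} = 52.5 − 0.5x_{North}.
Solving the two reaction functions simultaneously: (1 − (−0.5)(−0.5))x_{North} = 40.5 − 0.5·52.5, so 0.75x_{North} = 14.25 and x_{North} = 19.
Then x_{East} = 52.5 − 0.5·19 = 43.

19, 43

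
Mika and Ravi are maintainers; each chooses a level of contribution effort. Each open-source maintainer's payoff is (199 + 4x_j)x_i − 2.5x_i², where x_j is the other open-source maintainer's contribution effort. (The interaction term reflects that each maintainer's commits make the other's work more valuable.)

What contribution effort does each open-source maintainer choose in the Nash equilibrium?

199

Mika's payoff is (199 + 4x_R)x_M − 2.5x_M².
∂π/∂x_M = 199 + 4x_R − 5x_M = 0, so x_M = 39.8 + 0.8x_R.
Setting x_M = x_R in the reaction function: x_M = 39.8 + 0.8x_M, so x_M = 39.8 / 0.2 = 199.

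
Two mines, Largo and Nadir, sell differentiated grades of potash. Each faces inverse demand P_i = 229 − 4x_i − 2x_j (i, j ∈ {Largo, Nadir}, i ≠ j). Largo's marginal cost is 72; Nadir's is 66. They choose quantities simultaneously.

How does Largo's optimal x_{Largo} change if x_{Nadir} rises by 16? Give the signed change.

Mine Largo's profit: π = x_{Largo}(229 − 4x_{Largo} − 2x_{Nadir}) − 72x_{Largo}.
∂π/∂x_{Largo} = 157 − 8x_{Largo} − 2x_{Nadir} = 0 ⇒ x_{Largo} = 19.625 − 0.25x_{Nadir}.
The reaction-function slope is −0.25, so a 16-unit rise in x_{Nadir} moves x_{Largo} by −0.25 × 16 = −4. Largo's best response falls — the actions are strategic substitutes.

-4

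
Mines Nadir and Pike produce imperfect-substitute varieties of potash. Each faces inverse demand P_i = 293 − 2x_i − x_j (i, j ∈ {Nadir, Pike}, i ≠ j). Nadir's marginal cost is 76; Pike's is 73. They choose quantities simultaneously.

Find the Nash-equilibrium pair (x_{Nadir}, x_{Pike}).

Mine Nadir's profit: π = x_{Nadir}(293 − 2x_{Nadir} − x_{Pike}) − 76x_{Nadir}.
∂π/∂x_{Nadir} = 217 − 4x_{Nadir} − x_{Pike} = 0 ⇒ x_{Nadir} = 54.25 − 0.25x_{Pike}.
Similarly x_{Pike} = 55 − 0.25x_{Nadir}.
Plugging x_{Pike} into Nadir's best response: x_{Nadir} = 54.25 − 0.25(55 − 0.25x_{Nadir}) ⇒ 0.9375x_{Nadir} = 40.5, so x_{Nadir} = 43.2.
Then x_{Pike} = 55 − 0.25·43.2 = 44.2.

43.2, 44.2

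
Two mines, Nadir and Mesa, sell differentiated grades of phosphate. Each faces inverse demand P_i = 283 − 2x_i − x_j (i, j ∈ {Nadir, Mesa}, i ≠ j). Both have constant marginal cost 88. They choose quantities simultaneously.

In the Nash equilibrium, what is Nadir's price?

166

Mine Nadir's profit: π = x_{Nadir}(283 − 2x_{Nadir} − x_{Mesa}) − 88x_{Nadir}.
∂π/∂x_{Nadir} = 195 − 4x_{Nadir} − x_{Mesa} = 0 ⇒ x_{Nadir} = 48.75 − 0.25x_{Mesa}.
The game is symmetric, so in equilibrium x_{Mesa} = x_{Nadir}: the reaction function gives 1.25x_{Nadir} = 48.75, hence x_{Nadir} = 39.
P_{Nadir} = 283 − 2·39 − 39 = 166.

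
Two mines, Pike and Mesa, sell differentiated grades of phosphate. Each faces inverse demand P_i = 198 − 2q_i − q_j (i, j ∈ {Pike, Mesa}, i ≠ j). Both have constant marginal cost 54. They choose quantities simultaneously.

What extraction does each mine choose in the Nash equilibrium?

Mine Pike's profit: π = q_{Pike}(198 − 2q_{Pike} − q_{Mesa}) − 54q_{Pike}.
∂π/∂q_{Pike} = 144 − 4q_{Pike} − q_{Mesa} = 0 ⇒ q_{Pike} = 36 − 0.25q_{Mesa}.
By symmetry q_{Mesa} = q_{Pike}; substituting into the reaction function, 1.25q_{Pike} = 36 and q_{Pike} = 28.8.

28.8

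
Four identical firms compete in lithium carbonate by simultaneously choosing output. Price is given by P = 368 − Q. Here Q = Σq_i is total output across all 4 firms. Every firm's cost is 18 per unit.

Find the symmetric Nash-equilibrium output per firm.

70

A representative firm's profit is π_i = q_i(368 − Q) − 18q_i, with Q = q_i + Σ_{j≠i} q_j.
First-order condition: 350 − 2q_i − Σ_{j≠i} q_j = 0.
With identical firms, set every q_j = q: then 350 − 2q − 3q = 0, i.e. q = 350/5 = 70.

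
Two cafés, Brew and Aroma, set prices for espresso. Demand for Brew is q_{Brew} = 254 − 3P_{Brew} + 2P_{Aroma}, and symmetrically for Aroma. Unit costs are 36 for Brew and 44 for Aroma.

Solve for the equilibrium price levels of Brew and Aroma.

Brew's profit: π = (P_{Brew} − 36)(254 − 3P_{Brew} + 2P_{Aroma}).
∂π/∂P_{Brew} = 362 − 6P_{Brew} + 2P_{Aroma} = 0 ⇒ P_{Brew} = 181/3 + (1/3)P_{Aroma}.
Similarly P_{Aroma} = 193/3 + (1/3)P_{Brew}.
Solving the two reaction functions simultaneously: (1 − (1/3)(1/3))P_{Brew} = 181/3 + (1/3)·(193/3), so (8/9)P_{Brew} = 736/9 and P_{Brew} = 92.
Then P_{Aroma} = 193/3 + (1/3)·92 = 95.

92, 95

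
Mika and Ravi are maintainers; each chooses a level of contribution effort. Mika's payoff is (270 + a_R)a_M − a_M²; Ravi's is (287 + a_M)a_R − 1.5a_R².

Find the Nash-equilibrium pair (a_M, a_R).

Expanding Mika's payoff: 270a_M + a_Ra_M − a_M².
∂π/∂a_M = 270 + a_R − 2a_M = 0, so a_M = 135 + 0.5a_R.
Likewise for Ravi: a_R = 287/3 + (1/3)a_M.
Solving the two reaction functions simultaneously: (1 − (0.5)(1/3))a_M = 135 + 0.5·(287/3), so (5/6)a_M = 1097/6 and a_M = 219.4.
Then a_R = 287/3 + (1/3)·219.4 = 168.8.

219.4, 168.8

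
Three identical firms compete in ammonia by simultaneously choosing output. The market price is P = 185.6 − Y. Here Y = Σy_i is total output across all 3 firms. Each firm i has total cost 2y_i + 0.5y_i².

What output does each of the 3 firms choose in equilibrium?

A representative firm's profit is π_i = y_i(185.6 − Y) − 2y_i − 0.5y_i², with Y = y_i + Σ_{j≠i} y_j.
First-order condition: 183.6 − 3y_i − Σ_{j≠i} y_j = 0.
Imposing symmetry (y_j = y for all j) turns Σ_{j≠i} y_j into 2y, so 183.6 = 5y and y = 36.72.

36.72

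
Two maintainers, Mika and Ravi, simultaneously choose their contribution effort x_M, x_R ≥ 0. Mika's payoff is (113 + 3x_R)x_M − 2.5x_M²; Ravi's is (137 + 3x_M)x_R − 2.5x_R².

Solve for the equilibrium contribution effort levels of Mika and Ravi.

Expanding Mika's payoff: 113x_M + 3x_Rx_M − 2.5x_M².
∂π/∂x_M = 113 + 3x_R − 5x_M = 0, so x_M = 22.6 + 0.6x_R.
Likewise for Ravi: x_R = 27.4 + 0.6x_M.
Substituting the second reaction function into the first: x_M = 22.6 + 0.6(27.4 + 0.6x_M), which gives 0.64x_M = 39.04 ⇒ x_M = 61.
Then x_R = 27.4 + 0.6·61 = 64.

61, 64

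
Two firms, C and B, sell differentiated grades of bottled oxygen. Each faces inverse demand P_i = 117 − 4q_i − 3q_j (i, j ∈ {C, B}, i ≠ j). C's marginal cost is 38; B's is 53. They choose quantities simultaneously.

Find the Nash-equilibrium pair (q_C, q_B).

Firm C's profit: π = q_C(117 − 4q_C − 3q_B) − 38q_C.
∂π/∂q_C = 79 − 8q_C − 3q_B = 0 ⇒ q_C = 9.875 − 0.375q_B.
Similarly q_B = 8 − 0.375q_C.
Plugging q_B into C's best response: q_C = 9.875 − 0.375(8 − 0.375q_C) ⇒ (55/64)q_C = 6.875, so q_C = 8.
Then q_B = 8 − 0.375·8 = 5.

8, 5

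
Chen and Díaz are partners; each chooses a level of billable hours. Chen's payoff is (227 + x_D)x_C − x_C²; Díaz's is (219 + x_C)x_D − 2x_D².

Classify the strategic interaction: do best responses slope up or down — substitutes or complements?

Expanding Chen's payoff: 227x_C + x_Dx_C − x_C².
∂π/∂x_C = 227 + x_D − 2x_C = 0, so x_C = 113.5 + 0.5x_D.
The best-response slope dx_C/dx_D = 0.5 > 0: the reaction function is upward-sloping, so the choices are strategic complements.

strategic complements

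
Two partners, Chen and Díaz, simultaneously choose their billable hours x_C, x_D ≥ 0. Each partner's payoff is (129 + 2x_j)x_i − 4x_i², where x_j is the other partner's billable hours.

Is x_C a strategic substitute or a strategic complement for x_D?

Chen's payoff is (129 + 2x_D)x_C − 4x_C².
∂π/∂x_C = 129 + 2x_D − 8x_C = 0, so x_C = 16.125 + 0.25x_D.
The best-response slope dx_C/dx_D = 0.25 > 0: the reaction function is upward-sloping, so the choices are strategic complements.

strategic complements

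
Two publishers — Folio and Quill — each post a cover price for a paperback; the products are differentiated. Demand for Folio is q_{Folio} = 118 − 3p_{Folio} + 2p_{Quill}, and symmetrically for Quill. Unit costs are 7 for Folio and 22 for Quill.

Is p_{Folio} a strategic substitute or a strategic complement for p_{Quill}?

Folio's profit: π = (p_{Folio} − 7)(118 − 3p_{Folio} + 2p_{Quill}).
∂π/∂p_{Folio} = 139 − 6p_{Folio} + 2p_{Quill} = 0 ⇒ p_{Folio} = 139/6 + (1/3)p_{Quill}.
The best-response slope dp_{Folio}/dp_{Quill} = 1/3 > 0: the reaction function is upward-sloping, so the choices are strategic complements.

strategic complements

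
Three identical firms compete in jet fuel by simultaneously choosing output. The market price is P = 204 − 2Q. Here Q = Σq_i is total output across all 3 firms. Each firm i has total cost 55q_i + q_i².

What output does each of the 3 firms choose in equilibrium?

14.9

A representative firm's profit is π_i = q_i(204 − 2Q) − 55q_i − q_i², with Q = q_i + Σ_{j≠i} q_j.
First-order condition: 149 − 6q_i − 2Σ_{j≠i} q_j = 0.
In a symmetric equilibrium every firm chooses the same q, so Σ_{j≠i} q_j = 2q. The condition becomes 149 − 10q = 0, giving q = 149/10 = 14.9.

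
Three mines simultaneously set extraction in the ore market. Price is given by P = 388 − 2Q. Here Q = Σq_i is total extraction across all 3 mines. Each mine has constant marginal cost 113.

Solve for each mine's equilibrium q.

A representative mine's profit is π_i = q_i(388 − 2Q) − 113q_i, with Q = q_i + Σ_{j≠i} q_j.
First-order condition: 275 − 4q_i − 2Σ_{j≠i} q_j = 0.
With identical mines, set every q_j = q: then 275 − 4q − 4q = 0, i.e. q = 275/8 = 34.375.

34.375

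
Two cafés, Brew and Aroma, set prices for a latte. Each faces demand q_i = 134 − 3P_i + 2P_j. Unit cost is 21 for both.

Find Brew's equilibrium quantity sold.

84.75

Brew's profit: π = (P_{Brew} − 21)(134 − 3P_{Brew} + 2P_{Aroma}).
∂π/∂P_{Brew} = 197 − 6P_{Brew} + 2P_{Aroma} = 0 ⇒ P_{Brew} = 197/6 + (1/3)P_{Aroma}.
Setting P_{Brew} = P_{Aroma} in the reaction function: P_{Brew} = 197/6 + (1/3)P_{Brew}, so P_{Brew} = (197/6) / (2/3) = 49.25.
q_{Brew} = 134 − 3·49.25 + 2·49.25 = 84.75.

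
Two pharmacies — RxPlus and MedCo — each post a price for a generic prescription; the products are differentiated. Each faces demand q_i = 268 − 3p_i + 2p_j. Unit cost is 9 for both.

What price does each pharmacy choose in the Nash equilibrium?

73.75

RxPlus's profit: π = (p_{RxPlus} − 9)(268 − 3p_{RxPlus} + 2p_{MedCo}).
∂π/∂p_{RxPlus} = 295 − 6p_{RxPlus} + 2p_{MedCo} = 0 ⇒ p_{RxPlus} = 295/6 + (1/3)p_{MedCo}.
Setting p_{RxPlus} = p_{MedCo} in the reaction function: p_{RxPlus} = 295/6 + (1/3)p_{RxPlus}, so p_{RxPlus} = (295/6) / (2/3) = 73.75.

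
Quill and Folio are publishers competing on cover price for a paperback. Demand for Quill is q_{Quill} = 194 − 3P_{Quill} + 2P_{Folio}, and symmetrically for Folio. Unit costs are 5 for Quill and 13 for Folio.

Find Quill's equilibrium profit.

7129.6875

Quill's profit: π = (P_{Quill} − 5)(194 − 3P_{Quill} + 2P_{Folio}).
∂π/∂P_{Quill} = 209 − 6P_{Quill} + 2P_{Folio} = 0 ⇒ P_{Quill} = 209/6 + (1/3)P_{Folio}.
Similarly P_{Folio} = 233/6 + (1/3)P_{Quill}.
Plugging P_{Folio} into Quill's best response: P_{Quill} = 209/6 + (1/3)(233/6 + (1/3)P_{Quill}) ⇒ (8/9)P_{Quill} = 430/9, so P_{Quill} = 53.75.
Then P_{Folio} = 233/6 + (1/3)·53.75 = 56.75.
q_{Quill} = 194 − 3·53.75 + 2·56.75 = 146.25.
Profit = (53.75 − 5)·146.25 = 7129.6875.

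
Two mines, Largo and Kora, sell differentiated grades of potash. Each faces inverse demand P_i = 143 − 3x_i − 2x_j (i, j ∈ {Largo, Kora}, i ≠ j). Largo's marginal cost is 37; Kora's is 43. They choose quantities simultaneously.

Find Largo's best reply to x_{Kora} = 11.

14

Mine Largo's profit: π = x_{Largo}(143 − 3x_{Largo} − 2x_{Kora}) − 37x_{Largo}.
∂π/∂x_{Largo} = 106 − 6x_{Largo} − 2x_{Kora} = 0 ⇒ x_{Largo} = 53/3 − (1/3)x_{Kora}.
At x_{Kora} = 11: x_{Largo} = 53/3 − (1/3)·11 = 14.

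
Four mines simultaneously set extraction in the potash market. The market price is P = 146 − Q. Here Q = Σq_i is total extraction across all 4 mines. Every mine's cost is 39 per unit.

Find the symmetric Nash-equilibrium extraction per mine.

21.4

A representative mine's profit is π_i = q_i(146 − Q) − 39q_i, with Q = q_i + Σ_{j≠i} q_j.
First-order condition: 107 − 2q_i − Σ_{j≠i} q_j = 0.
With identical mines, set every q_j = q: then 107 − 2q − 3q = 0, i.e. q = 107/5 = 21.4.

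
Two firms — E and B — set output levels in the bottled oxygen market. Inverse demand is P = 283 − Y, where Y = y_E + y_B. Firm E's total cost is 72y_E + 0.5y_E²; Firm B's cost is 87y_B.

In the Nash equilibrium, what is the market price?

Firm E's profit: π = y_E(283 − (y_E + y_B)) − 72y_E − 0.5y_E².
∂π/∂y_E = 211 − 3y_E − y_B = 0, so y_E = 211/3 − (1/3)y_B.
For B: ∂π/∂y_B = 196 − 2y_B − y_E = 0 ⇒ y_B = 98 − 0.5y_E.
Substituting the second reaction function into the first: y_E = 211/3 − (1/3)(98 − 0.5y_E), which gives (5/6)y_E = 113/3 ⇒ y_E = 45.2.
Then y_B = 98 − 0.5·45.2 = 75.4.
Equilibrium price: P = 283 − 120.6 = 162.4.

162.4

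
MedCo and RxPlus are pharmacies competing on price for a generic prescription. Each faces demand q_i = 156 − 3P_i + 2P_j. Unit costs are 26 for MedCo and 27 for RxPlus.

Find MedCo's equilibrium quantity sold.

98.0625

MedCo's profit: π = (P_{MedCo} − 26)(156 − 3P_{MedCo} + 2P_{RxPlus}).
∂π/∂P_{MedCo} = 234 − 6P_{MedCo} + 2P_{RxPlus} = 0 ⇒ P_{MedCo} = 39 + (1/3)P_{RxPlus}.
Similarly P_{RxPlus} = 39.5 + (1/3)P_{MedCo}.
Plugging P_{RxPlus} into MedCo's best response: P_{MedCo} = 39 + (1/3)(39.5 + (1/3)P_{MedCo}) ⇒ (8/9)P_{MedCo} = 313/6, so P_{MedCo} = 58.6875.
Then P_{RxPlus} = 39.5 + (1/3)·58.6875 = 59.0625.
q_{MedCo} = 156 − 3·58.6875 + 2·59.0625 = 98.0625.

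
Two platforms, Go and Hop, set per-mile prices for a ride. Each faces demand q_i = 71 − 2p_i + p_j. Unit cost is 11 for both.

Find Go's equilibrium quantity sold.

40

Go's profit: π = (p_{Go} − 11)(71 − 2p_{Go} + p_{Hop}).
∂π/∂p_{Go} = 93 − 4p_{Go} + p_{Hop} = 0 ⇒ p_{Go} = 23.25 + 0.25p_{Hop}.
The game is symmetric, so in equilibrium p_{Hop} = p_{Go}: the reaction function gives 0.75p_{Go} = 23.25, hence p_{Go} = 31.
q_{Go} = 71 − 2·31 + 31 = 40.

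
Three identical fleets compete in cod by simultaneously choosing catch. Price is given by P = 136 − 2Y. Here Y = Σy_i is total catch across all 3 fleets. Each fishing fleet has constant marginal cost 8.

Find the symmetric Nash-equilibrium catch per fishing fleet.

16

A representative fishing fleet's profit is π_i = y_i(136 − 2Y) − 8y_i, with Y = y_i + Σ_{j≠i} y_j.
First-order condition: 128 − 4y_i − 2Σ_{j≠i} y_j = 0.
In a symmetric equilibrium every fishing fleet chooses the same y, so Σ_{j≠i} y_j = 2y. The condition becomes 128 − 8y = 0, giving y = 128/8 = 16.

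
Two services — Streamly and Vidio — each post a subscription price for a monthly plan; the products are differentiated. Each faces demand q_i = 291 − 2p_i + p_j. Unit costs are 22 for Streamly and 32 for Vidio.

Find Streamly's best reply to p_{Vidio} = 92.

106.75

Streamly's profit: π = (p_{Streamly} − 22)(291 − 2p_{Streamly} + p_{Vidio}).
∂π/∂p_{Streamly} = 335 − 4p_{Streamly} + p_{Vidio} = 0 ⇒ p_{Streamly} = 83.75 + 0.25p_{Vidio}.
At p_{Vidio} = 92: p_{Streamly} = 83.75 + 0.25·92 = 106.75.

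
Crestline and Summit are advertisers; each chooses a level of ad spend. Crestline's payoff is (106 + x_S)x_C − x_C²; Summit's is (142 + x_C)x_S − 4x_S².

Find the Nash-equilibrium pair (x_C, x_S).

Expanding Crestline's payoff: 106x_C + x_Sx_C − x_C².
∂π/∂x_C = 106 + x_S − 2x_C = 0, so x_C = 53 + 0.5x_S.
Likewise for Summit: x_S = 17.75 + 0.125x_C.
Plugging x_S into Crestline's best response: x_C = 53 + 0.5(17.75 + 0.125x_C) ⇒ 0.9375x_C = 61.875, so x_C = 66.
Then x_S = 17.75 + 0.125·66 = 26.

66, 26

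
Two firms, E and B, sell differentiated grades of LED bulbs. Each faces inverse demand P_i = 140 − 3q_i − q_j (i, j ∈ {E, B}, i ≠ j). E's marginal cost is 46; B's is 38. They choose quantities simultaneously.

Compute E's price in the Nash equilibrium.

Firm E's profit: π = q_E(140 − 3q_E − q_B) − 46q_E.
∂π/∂q_E = 94 − 6q_E − q_B = 0 ⇒ q_E = 47/3 − (1/6)q_B.
Similarly q_B = 17 − (1/6)q_E.
Solving the two reaction functions simultaneously: (1 − (−1/6)(−1/6))q_E = 47/3 − (1/6)·17, so (35/36)q_E = 77/6 and q_E = 13.2.
Then q_B = 17 − (1/6)·13.2 = 14.8.
P_E = 140 − 3·13.2 − 14.8 = 85.6.

85.6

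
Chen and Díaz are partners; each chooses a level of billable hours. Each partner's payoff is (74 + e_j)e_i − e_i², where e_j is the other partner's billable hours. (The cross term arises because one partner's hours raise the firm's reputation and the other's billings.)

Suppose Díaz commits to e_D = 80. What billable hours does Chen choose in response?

77

Chen's payoff is (74 + e_D)e_C − e_C².
∂π/∂e_C = 74 + e_D − 2e_C = 0, so e_C = 37 + 0.5e_D.
At e_D = 80: e_C = 37 + 0.5·80 = 77.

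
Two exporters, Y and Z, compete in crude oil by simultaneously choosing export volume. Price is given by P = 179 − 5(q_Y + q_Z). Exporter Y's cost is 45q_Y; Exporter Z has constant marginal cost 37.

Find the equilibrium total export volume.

Exporter Y's profit: π = q_Y(179 − 5(q_Y + q_Z)) − 45q_Y.
∂π/∂q_Y = 134 − 10q_Y − 5q_Z = 0, so q_Y = 13.4 − 0.5q_Z.
By the same steps for Z: q_Z = 14.2 − 0.5q_Y.
Solving the two reaction functions simultaneously: (1 − (−0.5)(−0.5))q_Y = 13.4 − 0.5·14.2, so 0.75q_Y = 6.3 and q_Y = 8.4.
Then q_Z = 14.2 − 0.5·8.4 = 10.
Total export volume: 8.4 + 10 = 18.4.

18.4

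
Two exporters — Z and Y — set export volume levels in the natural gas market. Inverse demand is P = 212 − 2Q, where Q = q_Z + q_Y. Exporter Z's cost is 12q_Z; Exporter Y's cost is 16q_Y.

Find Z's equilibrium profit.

2312

Exporter Z's profit: π = q_Z(212 − 2(q_Z + q_Y)) − 12q_Z.
∂π/∂q_Z = 200 − 4q_Z − 2q_Y = 0, so q_Z = 50 − 0.5q_Y.
By the same steps for Y: q_Y = 49 − 0.5q_Z.
Substituting the second reaction function into the first: q_Z = 50 − 0.5(49 − 0.5q_Z), which gives 0.75q_Z = 25.5 ⇒ q_Z = 34.
Then q_Y = 49 − 0.5·34 = 32.
Price P = 212 − 2·66 = 80.
Z's profit: (80 − 12)·34 = 2312.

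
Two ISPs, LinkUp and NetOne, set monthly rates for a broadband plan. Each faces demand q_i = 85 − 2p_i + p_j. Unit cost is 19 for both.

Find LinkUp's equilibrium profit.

968

LinkUp's profit: π = (p_{LinkUp} − 19)(85 − 2p_{LinkUp} + p_{NetOne}).
∂π/∂p_{LinkUp} = 123 − 4p_{LinkUp} + p_{NetOne} = 0 ⇒ p_{LinkUp} = 30.75 + 0.25p_{NetOne}.
The game is symmetric, so in equilibrium p_{NetOne} = p_{LinkUp}: the reaction function gives 0.75p_{LinkUp} = 30.75, hence p_{LinkUp} = 41.
q_{LinkUp} = 85 − 2·41 + 41 = 44.
Profit = (41 − 19)·44 = 968.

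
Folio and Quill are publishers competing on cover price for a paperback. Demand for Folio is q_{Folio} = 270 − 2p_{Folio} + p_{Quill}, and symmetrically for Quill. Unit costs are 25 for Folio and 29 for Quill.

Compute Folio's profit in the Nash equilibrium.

13513.68

Folio's profit: π = (p_{Folio} − 25)(270 − 2p_{Folio} + p_{Quill}).
∂π/∂p_{Folio} = 320 − 4p_{Folio} + p_{Quill} = 0 ⇒ p_{Folio} = 80 + 0.25p_{Quill}.
Similarly p_{Quill} = 82 + 0.25p_{Folio}.
Solving the two reaction functions simultaneously: (1 − (0.25)(0.25))p_{Folio} = 80 + 0.25·82, so 0.9375p_{Folio} = 100.5 and p_{Folio} = 107.2.
Then p_{Quill} = 82 + 0.25·107.2 = 108.8.
q_{Folio} = 270 − 2·107.2 + 108.8 = 164.4.
Profit = (107.2 − 25)·164.4 = 13513.68.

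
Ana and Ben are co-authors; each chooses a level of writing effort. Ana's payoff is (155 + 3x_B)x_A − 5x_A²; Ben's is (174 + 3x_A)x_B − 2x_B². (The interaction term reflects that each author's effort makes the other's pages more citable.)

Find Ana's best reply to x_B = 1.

15.8

Expanding Ana's payoff: 155x_A + 3x_Bx_A − 5x_A².
∂π/∂x_A = 155 + 3x_B − 10x_A = 0, so x_A = 15.5 + 0.3x_B.
At x_B = 1: x_A = 15.5 + 0.3·1 = 15.8.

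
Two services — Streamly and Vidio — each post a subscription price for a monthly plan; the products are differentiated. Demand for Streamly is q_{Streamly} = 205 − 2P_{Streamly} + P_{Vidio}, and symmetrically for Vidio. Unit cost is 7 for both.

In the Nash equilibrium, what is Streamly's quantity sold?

132

Streamly's profit: π = (P_{Streamly} − 7)(205 − 2P_{Streamly} + P_{Vidio}).
∂π/∂P_{Streamly} = 219 − 4P_{Streamly} + P_{Vidio} = 0 ⇒ P_{Streamly} = 54.75 + 0.25P_{Vidio}.
The game is symmetric, so in equilibrium P_{Vidio} = P_{Streamly}: the reaction function gives 0.75P_{Streamly} = 54.75, hence P_{Streamly} = 73.
q_{Streamly} = 205 − 2·73 + 73 = 132.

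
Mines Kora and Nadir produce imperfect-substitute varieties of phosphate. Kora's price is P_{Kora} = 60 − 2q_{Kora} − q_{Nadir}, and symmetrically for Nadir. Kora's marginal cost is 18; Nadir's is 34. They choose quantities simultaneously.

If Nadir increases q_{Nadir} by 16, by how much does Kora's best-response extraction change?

Mine Kora's profit: π = q_{Kora}(60 − 2q_{Kora} − q_{Nadir}) − 18q_{Kora}.
∂π/∂q_{Kora} = 42 − 4q_{Kora} − q_{Nadir} = 0 ⇒ q_{Kora} = 10.5 − 0.25q_{Nadir}.
The reaction-function slope is −0.25, so a 16-unit rise in q_{Nadir} moves q_{Kora} by −0.25 × 16 = −4. Kora's best response falls — the actions are strategic substitutes.

-4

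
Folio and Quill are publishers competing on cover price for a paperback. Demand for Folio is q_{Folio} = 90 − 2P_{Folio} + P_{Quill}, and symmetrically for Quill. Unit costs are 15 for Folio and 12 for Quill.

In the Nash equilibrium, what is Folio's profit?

1210.32

Folio's profit: π = (P_{Folio} − 15)(90 − 2P_{Folio} + P_{Quill}).
∂π/∂P_{Folio} = 120 − 4P_{Folio} + P_{Quill} = 0 ⇒ P_{Folio} = 30 + 0.25P_{Quill}.
Similarly P_{Quill} = 28.5 + 0.25P_{Folio}.
Substituting the second reaction function into the first: P_{Folio} = 30 + 0.25(28.5 + 0.25P_{Folio}), which gives 0.9375P_{Folio} = 37.125 ⇒ P_{Folio} = 39.6.
Then P_{Quill} = 28.5 + 0.25·39.6 = 38.4.
q_{Folio} = 90 − 2·39.6 + 38.4 = 49.2.
Profit = (39.6 − 15)·49.2 = 1210.32.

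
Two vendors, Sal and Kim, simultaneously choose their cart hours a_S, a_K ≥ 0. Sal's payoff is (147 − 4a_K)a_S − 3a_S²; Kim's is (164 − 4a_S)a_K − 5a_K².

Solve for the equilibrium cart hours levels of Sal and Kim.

18.5, 9

Expanding Sal's payoff: 147a_S − 4a_Ka_S − 3a_S².
∂π/∂a_S = 147 − 4a_K − 6a_S = 0, so a_S = 24.5 − (2/3)a_K.
Likewise for Kim: a_K = 16.4 − 0.4a_S.
Solving the two reaction functions simultaneously: (1 − (−2/3)(−0.4))a_S = 24.5 − (2/3)·16.4, so (11/15)a_S = 407/30 and a_S = 18.5.
Then a_K = 16.4 − 0.4·18.5 = 9.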